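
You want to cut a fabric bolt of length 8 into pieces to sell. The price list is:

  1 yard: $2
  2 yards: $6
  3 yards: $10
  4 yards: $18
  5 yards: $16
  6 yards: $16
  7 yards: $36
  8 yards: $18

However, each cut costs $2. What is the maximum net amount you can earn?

Let r[k] be the best obtainable value from length k. For each k, try every first piece i and keep the best of price[i] + r[k−i] minus the 2 cut fee when i<k.
r[1] = 2
r[2] = max(2+2-2, 6+0) = 6
r[3] = max(2+6-2, 6+2-2, 10+0) = 10
r[4] = max(2+10-2, 6+6-2, 10+2-2, 18+0) = 18
r[5] = max(2+18-2, 6+10-2, 10+6-2, 18+2-2, 16+0) = 18
r[6] = max(2+18-2, 6+18-2, 10+10-2, 18+6-2, 16+2-2, 16+0) = 22
r[7] = max(2+22-2, 6+18-2, 10+18-2, …, 16+2-2, 36+0) = 36
r[8] = max(2+36-2, 6+22-2, 10+18-2, …, 36+2-2, 18+0) = 36
One optimal plan: pieces 7 + 1 (1 cut) → $38 − $2 = $36.

36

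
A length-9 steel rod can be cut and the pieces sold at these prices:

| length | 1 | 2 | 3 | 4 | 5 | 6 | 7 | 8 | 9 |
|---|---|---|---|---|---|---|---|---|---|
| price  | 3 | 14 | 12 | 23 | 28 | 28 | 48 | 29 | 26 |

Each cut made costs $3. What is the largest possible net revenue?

Build net[k] bottom-up: net[k] = max over allowed piece i of (p[i] + net[k−i]) − 3 per cut.
net[1] = 3
net[2] = 14
net[3] = 14  (first piece 1, then net[2]=14)
net[4] = 25  (first piece 2, then net[2]=14)
net[5] = 28
net[6] = 36  (first piece 2, then net[4]=25)
net[7] = 48
net[8] = 48  (first piece 1, then net[7]=48)
net[9] = 59  (first piece 2, then net[7]=48)
One optimal plan: pieces 7 + 2 (1 cut) → $62 − $3 = $59.

59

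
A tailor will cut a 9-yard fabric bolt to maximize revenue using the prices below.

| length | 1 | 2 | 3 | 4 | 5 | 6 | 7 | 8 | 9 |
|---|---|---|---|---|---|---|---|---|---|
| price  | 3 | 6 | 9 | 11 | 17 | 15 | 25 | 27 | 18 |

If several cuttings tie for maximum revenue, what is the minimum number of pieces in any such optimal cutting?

2

Build r[k] bottom-up: r[k] = max over allowed piece i of (p[i] + r[k−i]).
r[1] = 3
r[2] = max(3+3, 6+0) = 6
r[3] = max(3+6, 6+3, 9+0) = 9
r[4] = max(3+9, 6+6, 9+3, 11+0) = 12
r[5] = max(3+12, 6+9, 9+6, 11+3, 17+0) = 17
r[6] = max(3+17, 6+12, 9+9, 11+6, 17+3, 15+0) = 20
r[7] = max(3+20, 6+17, 9+12, …, 15+3, 25+0) = 25
r[8] = max(3+25, 6+20, 9+17, …, 25+3, 27+0) = 28
r[9] = max(3+28, 6+25, 9+20, …, 27+3, 18+0) = 31
Maximum revenue is $31.
Now minimize piece count subject to staying optimal: for each k, pieces[k] = 1 + min over i with p[i]+r[k−i]=r[k] of pieces[k−i].
pieces[6] = 2
pieces[7] = 1
pieces[8] = 2
pieces[9] = 2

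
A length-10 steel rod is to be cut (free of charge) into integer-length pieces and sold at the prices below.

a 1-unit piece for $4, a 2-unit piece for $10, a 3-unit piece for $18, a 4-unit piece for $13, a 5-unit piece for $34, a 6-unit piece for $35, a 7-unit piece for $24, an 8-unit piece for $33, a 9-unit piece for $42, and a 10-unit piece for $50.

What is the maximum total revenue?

Build best[k] bottom-up: best[k] = max over allowed piece i of (p[i] + best[k−i]).
best[1] = 4
best[2] = max(4+4, 10+0) = 10
best[3] = max(4+10, 10+4, 18+0) = 18
best[4] = max(4+18, 10+10, 18+4, 13+0) = 22
best[5] = max(4+22, 10+18, 18+10, 13+4, 34+0) = 34
best[6] = max(4+34, 10+22, 18+18, 13+10, 34+4, 35+0) = 38
best[7] = max(4+38, 10+34, 18+22, …, 35+4, 24+0) = 44
best[8] = max(4+44, 10+38, 18+34, …, 24+4, 33+0) = 52
best[9] = max(4+52, 10+44, 18+38, …, 33+4, 42+0) = 56
best[10] = max(4+56, 10+52, 18+44, …, 42+4, 50+0) = 68
One optimal cutting: 5 + 5 → $34 + $34 = $68.

68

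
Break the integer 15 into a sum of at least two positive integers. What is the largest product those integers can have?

Let prod[k] be the best product for length k (with at least one cut). For each first piece i, the rest contributes max(k−i, prod[k−i]).
Small cases: prod[2]=1, prod[3]=2, prod[4]=4, prod[5]=6, prod[6]=9, prod[7]=12, prod[8]=18, prod[9]=27, prod[10]=36.
prod[11] = max(1*36, 2*27, 3*18, …, 9*2, 10*1) = 54
prod[12] = max(1*54, 2*36, 3*27, …, 10*2, 11*1) = 81
prod[13] = max(1*81, 2*54, 3*36, …, 11*2, 12*1) = 108
prod[14] = max(1*108, 2*81, 3*54, …, 12*2, 13*1) = 162
prod[15] = max(1*162, 2*108, 3*81, …, 13*2, 14*1) = 243
One optimal split: 3 + 3 + 3 + 3 + 3; product 3*3*3*3*3 = 243.

243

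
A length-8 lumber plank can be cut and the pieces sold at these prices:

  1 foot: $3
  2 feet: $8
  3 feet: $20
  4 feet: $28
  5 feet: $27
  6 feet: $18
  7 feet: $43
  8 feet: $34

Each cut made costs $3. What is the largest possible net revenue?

Let net[k] be the best obtainable value from length k. For each k, try every first piece i and keep the best of price[i] + net[k−i] minus the 3 cut fee when i<k.
net[1] = 3
net[2] = 8
net[3] = 20
net[4] = 28
net[5] = 28  (first piece 1, then net[4]=28)
net[6] = 37  (first piece 3, then net[3]=20)
net[7] = 45  (first piece 3, then net[4]=28)
net[8] = 53  (first piece 4, then net[4]=28)
One optimal plan: pieces 4 + 4 (1 cut) → $56 − $3 = $53.

53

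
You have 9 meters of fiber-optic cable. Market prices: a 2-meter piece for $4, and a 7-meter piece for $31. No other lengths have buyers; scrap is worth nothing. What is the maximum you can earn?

Build r[k] bottom-up: r[k] = max over allowed piece i of (p[i] + r[k−i]).
r[1] = 0
r[2] = 4
r[3] = 4
r[4] = 8  (first piece 2, then r[2]=4)
r[5] = 8
r[6] = 12  (first piece 2, then r[4]=8)
r[7] = max(4+8, 31+0) = 31
r[8] = max(4+12, 31+0) = 31
r[9] = max(4+31, 31+4) = 35
One optimal cutting: 7 + 2 → $35.

35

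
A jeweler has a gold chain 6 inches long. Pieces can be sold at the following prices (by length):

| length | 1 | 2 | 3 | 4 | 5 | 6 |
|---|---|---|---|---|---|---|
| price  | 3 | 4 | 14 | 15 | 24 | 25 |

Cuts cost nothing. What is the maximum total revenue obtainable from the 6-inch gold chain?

28

Build v[k] bottom-up: v[k] = max over allowed piece i of (p[i] + v[k−i]).
v[1] = 3
v[2] = 6  (first piece 1, then v[1]=3)
v[3] = 14
v[4] = 17  (first piece 1, then v[3]=14)
v[5] = 24
v[6] = 28  (first piece 3, then v[3]=14)
One optimal cutting: 3 + 3 → $14 + $14 = $28.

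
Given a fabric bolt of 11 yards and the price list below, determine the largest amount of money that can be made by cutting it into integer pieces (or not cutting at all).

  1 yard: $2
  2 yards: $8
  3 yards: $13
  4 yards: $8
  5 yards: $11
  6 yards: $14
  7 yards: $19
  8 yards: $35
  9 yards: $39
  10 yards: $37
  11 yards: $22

Let R[k] be the best obtainable value from length k. For each k, try every first piece i and keep the best of price[i] + R[k−i].
R[1] = 2
R[2] = 8
R[3] = 13
R[4] = 16  (first piece 2, then R[2]=8)
R[5] = 21  (first piece 2, then R[3]=13)
R[6] = 26  (first piece 3, then R[3]=13)
R[7] = 29  (first piece 2, then R[5]=21)
R[8] = 35
R[9] = 39  (first piece 3, then R[6]=26)
R[10] = 43  (first piece 2, then R[8]=35)
R[11] = 48  (first piece 3, then R[8]=35)
One optimal cutting: 8 + 3 → $35 + $13 = $48.

48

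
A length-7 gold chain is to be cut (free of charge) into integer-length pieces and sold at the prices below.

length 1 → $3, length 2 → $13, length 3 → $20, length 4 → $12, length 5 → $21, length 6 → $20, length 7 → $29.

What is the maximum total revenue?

Let v[k] be the best obtainable value from length k. For each k, try every first piece i and keep the best of price[i] + v[k−i].
v[1] = 3
v[2] = 13
v[3] = 20
v[4] = 26  (first piece 2, then v[2]=13)
v[5] = 33  (first piece 2, then v[3]=20)
v[6] = 40  (first piece 3, then v[3]=20)
v[7] = 46  (first piece 2, then v[5]=33)
One optimal cutting: 3 + 2 + 2 → $20 + $13 + $13 = $46.

46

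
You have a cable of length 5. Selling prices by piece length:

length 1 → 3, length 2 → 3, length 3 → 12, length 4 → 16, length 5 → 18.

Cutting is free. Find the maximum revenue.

19

Let v[k] be the best obtainable value from length k. For each k, try every first piece i and keep the best of price[i] + v[k−i].
v[1] = 3
v[2] = 6  (first piece 1, then v[1]=3)
v[3] = 12
v[4] = 16
v[5] = 19  (first piece 1, then v[4]=16)
One optimal cutting: 4 + 1 → 16 + 3 = 19.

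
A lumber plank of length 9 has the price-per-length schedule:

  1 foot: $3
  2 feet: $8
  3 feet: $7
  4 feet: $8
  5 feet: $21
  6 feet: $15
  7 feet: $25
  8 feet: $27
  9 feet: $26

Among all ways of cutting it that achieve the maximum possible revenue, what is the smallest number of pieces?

Let r[k] be the best obtainable value from length k. For each k, try every first piece i and keep the best of price[i] + r[k−i].
r[1] = 3
r[2] = max(3+3, 8+0) = 8
r[3] = max(3+8, 8+3, 7+0) = 11
r[4] = max(3+11, 8+8, 7+3, 8+0) = 16
r[5] = max(3+16, 8+11, 7+8, 8+3, 21+0) = 21
r[6] = max(3+21, 8+16, 7+11, 8+8, 21+3, 15+0) = 24
r[7] = max(3+24, 8+21, 7+16, …, 15+3, 25+0) = 29
r[8] = max(3+29, 8+24, 7+21, …, 25+3, 27+0) = 32
r[9] = max(3+32, 8+29, 7+24, …, 27+3, 26+0) = 37
Maximum revenue is $37.
Now minimize piece count subject to staying optimal: for each k, pieces[k] = 1 + min over i with p[i]+r[k−i]=r[k] of pieces[k−i].
pieces[6] = 2
pieces[7] = 2
pieces[8] = 3
pieces[9] = 3

3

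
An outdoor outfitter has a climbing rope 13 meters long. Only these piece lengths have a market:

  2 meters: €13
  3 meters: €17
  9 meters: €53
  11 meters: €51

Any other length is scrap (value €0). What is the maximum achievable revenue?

82

Let r[k] be the best obtainable value from length k. For each k, try every first piece i and keep the best of price[i] + r[k−i].
r[1] = 0
r[2] = 13
r[3] = max(13+0, 17+0) = 17
r[4] = max(13+13, 17+0) = 26
r[5] = max(13+17, 17+13) = 30
r[6] = max(13+26, 17+17) = 39
r[7] = max(13+30, 17+26) = 43
r[8] = max(13+39, 17+30) = 52
r[9] = max(13+43, 17+39, 53+0) = 56
r[10] = max(13+52, 17+43, 53+0) = 65
r[11] = max(13+56, 17+52, 53+13, 51+0) = 69
r[12] = max(13+65, 17+56, 53+17, 51+0) = 78
r[13] = max(13+69, 17+65, 53+26, 51+13) = 82
One optimal cutting: 3 + 2 + 2 + 2 + 2 + 2 → €82.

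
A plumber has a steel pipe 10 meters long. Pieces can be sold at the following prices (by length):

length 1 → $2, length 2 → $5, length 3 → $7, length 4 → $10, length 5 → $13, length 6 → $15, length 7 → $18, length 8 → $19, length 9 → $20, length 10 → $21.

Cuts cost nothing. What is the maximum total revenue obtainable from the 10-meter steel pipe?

Let r[k] be the best obtainable value from length k. For each k, try every first piece i and keep the best of price[i] + r[k−i].
r[1] = 2
r[2] = max(2+2, 5+0) = 5
r[3] = max(2+5, 5+2, 7+0) = 7
r[4] = max(2+7, 5+5, 7+2, 10+0) = 10
r[5] = max(2+10, 5+7, 7+5, 10+2, 13+0) = 13
r[6] = max(2+13, 5+10, 7+7, 10+5, 13+2, 15+0) = 15
r[7] = max(2+15, 5+13, 7+10, …, 15+2, 18+0) = 18
r[8] = max(2+18, 5+15, 7+13, …, 18+2, 19+0) = 20
r[9] = max(2+20, 5+18, 7+15, …, 19+2, 20+0) = 23
r[10] = max(2+23, 5+20, 7+18, …, 20+2, 21+0) = 26
One optimal cutting: 5 + 5 → $13 + $13 = $26.

26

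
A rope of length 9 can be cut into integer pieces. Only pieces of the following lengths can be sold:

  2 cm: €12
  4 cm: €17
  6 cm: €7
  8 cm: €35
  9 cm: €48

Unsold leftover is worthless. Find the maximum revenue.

Consider every possible first cut. f[k] is the best of p[i]+f[k−i] over all sellable i≤k.
f[1] = 0
f[2] = 12
f[3] = 12
f[4] = 24  (first piece 2, then f[2]=12)
f[5] = 24
f[6] = 36  (first piece 2, then f[4]=24)
f[7] = 36
f[8] = 48  (first piece 2, then f[6]=36)
f[9] = 48
One optimal cutting: pieces 2 + 2 + 2 + 2 with 1 cm of scrap → €48.

48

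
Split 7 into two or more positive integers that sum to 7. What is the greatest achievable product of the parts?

Let f[k] be the best product for length k (with at least one cut). For each first piece i, the rest contributes max(k−i, f[k−i]).
f[2] = 1·max(1,0) = 1·1 = 1
f[3] = 1·max(2,1) = 1·2 = 2
f[4] = 2·max(2,1) = 2·2 = 4
f[5] = 2·max(3,2) = 2·3 = 6
f[6] = 3·max(3,2) = 3·3 = 9
f[7] = 2·max(5,6) = 2·6 = 12
One optimal split: 3 + 2 + 2; product 3·2·2 = 12.

12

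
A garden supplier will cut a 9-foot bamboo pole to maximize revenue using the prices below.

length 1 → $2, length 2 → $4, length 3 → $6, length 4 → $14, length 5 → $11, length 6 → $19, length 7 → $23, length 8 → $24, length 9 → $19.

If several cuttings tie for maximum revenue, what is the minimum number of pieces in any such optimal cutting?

Build r[k] bottom-up: r[k] = max over allowed piece i of (p[i] + r[k−i]).
r[1] = 2
r[2] = max(2+2, 4+0) = 4
r[3] = max(2+4, 4+2, 6+0) = 6
r[4] = max(2+6, 4+4, 6+2, 14+0) = 14
r[5] = max(2+14, 4+6, 6+4, 14+2, 11+0) = 16
r[6] = max(2+16, 4+14, 6+6, 14+4, 11+2, 19+0) = 19
r[7] = max(2+19, 4+16, 6+14, …, 19+2, 23+0) = 23
r[8] = max(2+23, 4+19, 6+16, …, 23+2, 24+0) = 28
r[9] = max(2+28, 4+23, 6+19, …, 24+2, 19+0) = 30
Maximum revenue is $30.
Now minimize piece count subject to staying optimal: for each k, pieces[k] = 1 + min over i with p[i]+r[k−i]=r[k] of pieces[k−i].
pieces[6] = 1
pieces[7] = 1
pieces[8] = 2
pieces[9] = 3

3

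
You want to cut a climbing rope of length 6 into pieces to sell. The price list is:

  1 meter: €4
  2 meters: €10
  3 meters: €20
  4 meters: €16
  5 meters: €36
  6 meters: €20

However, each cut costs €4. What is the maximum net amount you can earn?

36

Build v[k] bottom-up: v[k] = max over allowed piece i of (p[i] + v[k−i]) − 4 per cut.
v[1] = 4
v[2] = 10
v[3] = 20
v[4] = 20  (first piece 1, then v[3]=20)
v[5] = 36
v[6] = 36  (first piece 1, then v[5]=36)
One optimal plan: pieces 5 + 1 (1 cut) → €40 − €4 = €36.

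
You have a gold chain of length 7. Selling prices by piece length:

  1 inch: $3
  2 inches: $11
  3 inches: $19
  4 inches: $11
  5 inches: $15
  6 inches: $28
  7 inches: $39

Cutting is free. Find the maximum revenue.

41

Consider every possible first cut. R[k] is the best of p[i]+R[k−i] over all sellable i≤k.
R[1] = 3
R[2] = max(3+3, 11+0) = 11
R[3] = max(3+11, 11+3, 19+0) = 19
R[4] = max(3+19, 11+11, 19+3, 11+0) = 22
R[5] = max(3+22, 11+19, 19+11, 11+3, 15+0) = 30
R[6] = max(3+30, 11+22, 19+19, 11+11, 15+3, 28+0) = 38
R[7] = max(3+38, 11+30, 19+22, …, 28+3, 39+0) = 41
One optimal cutting: 3 + 3 + 1 → $19 + $19 + $3 = $41.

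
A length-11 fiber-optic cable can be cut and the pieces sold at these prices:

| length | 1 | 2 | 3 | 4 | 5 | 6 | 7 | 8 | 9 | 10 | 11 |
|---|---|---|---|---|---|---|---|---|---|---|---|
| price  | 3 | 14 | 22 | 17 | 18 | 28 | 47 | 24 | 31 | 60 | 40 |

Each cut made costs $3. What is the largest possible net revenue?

Consider every possible first cut. r[k] is the best of p[i]+r[k−i] over all sellable i≤k, charging 3 whenever i<k.
r[1] = 3
r[2] = 14
r[3] = 22
r[4] = 25  (first piece 2, then r[2]=14)
r[5] = 33  (first piece 2, then r[3]=22)
r[6] = 41  (first piece 3, then r[3]=22)
r[7] = 47
r[8] = 52  (first piece 2, then r[6]=41)
r[9] = 60  (first piece 3, then r[6]=41)
r[10] = 66  (first piece 3, then r[7]=47)
r[11] = 71  (first piece 2, then r[9]=60)
One optimal plan: pieces 3 + 3 + 3 + 2 (3 cuts) → $80 − $9 = $71.

71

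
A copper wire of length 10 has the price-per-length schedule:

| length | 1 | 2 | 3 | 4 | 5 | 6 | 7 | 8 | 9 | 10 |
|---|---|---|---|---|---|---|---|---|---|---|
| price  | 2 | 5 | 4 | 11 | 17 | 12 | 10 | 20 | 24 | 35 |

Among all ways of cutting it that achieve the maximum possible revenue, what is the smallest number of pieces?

Let r[k] be the best obtainable value from length k. For each k, try every first piece i and keep the best of price[i] + r[k−i].
r[1] = 2
r[2] = max(2+2, 5+0) = 5
r[3] = max(2+5, 5+2, 4+0) = 7
r[4] = max(2+7, 5+5, 4+2, 11+0) = 11
r[5] = max(2+11, 5+7, 4+5, 11+2, 17+0) = 17
r[6] = max(2+17, 5+11, 4+7, 11+5, 17+2, 12+0) = 19
r[7] = max(2+19, 5+17, 4+11, …, 12+2, 10+0) = 22
r[8] = max(2+22, 5+19, 4+17, …, 10+2, 20+0) = 24
r[9] = max(2+24, 5+22, 4+19, …, 20+2, 24+0) = 28
r[10] = max(2+28, 5+24, 4+22, …, 24+2, 35+0) = 35
Maximum revenue is €35.
Now minimize piece count subject to staying optimal: for each k, pieces[k] = 1 + min over i with p[i]+r[k−i]=r[k] of pieces[k−i].
pieces[7] = 2
pieces[8] = 3
pieces[9] = 2
pieces[10] = 1

1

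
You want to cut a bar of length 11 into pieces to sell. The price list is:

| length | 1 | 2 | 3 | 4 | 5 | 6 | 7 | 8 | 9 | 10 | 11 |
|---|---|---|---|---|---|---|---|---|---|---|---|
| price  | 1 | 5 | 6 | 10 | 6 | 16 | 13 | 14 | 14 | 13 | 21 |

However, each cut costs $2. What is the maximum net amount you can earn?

Let net[k] be the best obtainable value from length k. For each k, try every first piece i and keep the best of price[i] + net[k−i] minus the 2 cut fee when i<k.
net[1] = 1
net[2] = 5
net[3] = 6
net[4] = 10
net[5] = 9  (first piece 1, then net[4]=10)
net[6] = 16
net[7] = 15  (first piece 1, then net[6]=16)
net[8] = 19  (first piece 2, then net[6]=16)
net[9] = 20  (first piece 3, then net[6]=16)
net[10] = 24  (first piece 4, then net[6]=16)
net[11] = 23  (first piece 1, then net[10]=24)
One optimal plan: pieces 6 + 4 + 1 (2 cuts) → $27 − $4 = $23.

23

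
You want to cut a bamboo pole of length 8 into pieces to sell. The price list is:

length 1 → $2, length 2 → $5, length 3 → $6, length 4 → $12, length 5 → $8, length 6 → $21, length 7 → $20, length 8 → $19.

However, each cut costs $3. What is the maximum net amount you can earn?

Build v[k] bottom-up: v[k] = max over allowed piece i of (p[i] + v[k−i]) − 3 per cut.
v[1] = 2
v[2] = 5
v[3] = 6
v[4] = 12
v[5] = 11  (first piece 1, then v[4]=12)
v[6] = 21
v[7] = 20  (first piece 1, then v[6]=21)
v[8] = 23  (first piece 2, then v[6]=21)
One optimal plan: pieces 6 + 2 (1 cut) → $26 − $3 = $23.

23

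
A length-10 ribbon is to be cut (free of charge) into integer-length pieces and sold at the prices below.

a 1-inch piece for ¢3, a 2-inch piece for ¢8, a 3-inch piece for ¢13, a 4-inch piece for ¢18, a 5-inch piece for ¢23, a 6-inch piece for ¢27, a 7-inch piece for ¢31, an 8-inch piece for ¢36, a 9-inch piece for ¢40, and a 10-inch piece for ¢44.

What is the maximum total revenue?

46

Consider every possible first cut. best[k] is the best of p[i]+best[k−i] over all sellable i≤k.
best[1] = 3
best[2] = 8
best[3] = 13
best[4] = 18
best[5] = 23
best[6] = 27
best[7] = 31  (first piece 2, then best[5]=23)
best[8] = 36  (first piece 3, then best[5]=23)
best[9] = 41  (first piece 4, then best[5]=23)
best[10] = 46  (first piece 5, then best[5]=23)
One optimal cutting: 5 + 5 → ¢23 + ¢23 = ¢46.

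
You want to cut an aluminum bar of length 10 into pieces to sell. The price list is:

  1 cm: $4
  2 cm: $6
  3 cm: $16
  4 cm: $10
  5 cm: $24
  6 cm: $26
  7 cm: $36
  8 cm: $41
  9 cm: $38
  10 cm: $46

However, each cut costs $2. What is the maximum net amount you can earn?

50

Build net[k] bottom-up: net[k] = max over allowed piece i of (p[i] + net[k−i]) − 2 per cut.
net[1] = 4
net[2] = 6  (first piece 1, then net[1]=4)
net[3] = 16
net[4] = 18  (first piece 1, then net[3]=16)
net[5] = 24
net[6] = 30  (first piece 3, then net[3]=16)
net[7] = 36
net[8] = 41
net[9] = 44  (first piece 3, then net[6]=30)
net[10] = 50  (first piece 3, then net[7]=36)
One optimal plan: pieces 7 + 3 (1 cut) → $52 − $2 = $50.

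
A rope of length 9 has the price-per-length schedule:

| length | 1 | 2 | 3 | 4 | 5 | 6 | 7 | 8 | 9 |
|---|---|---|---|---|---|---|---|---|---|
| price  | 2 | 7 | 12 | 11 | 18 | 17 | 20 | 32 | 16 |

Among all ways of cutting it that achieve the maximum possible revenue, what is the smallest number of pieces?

Let r[k] be the best obtainable value from length k. For each k, try every first piece i and keep the best of price[i] + r[k−i].
r[1] = 2
r[2] = 7
r[3] = 12
r[4] = 14  (first piece 1, then r[3]=12)
r[5] = 19  (first piece 2, then r[3]=12)
r[6] = 24  (first piece 3, then r[3]=12)
r[7] = 26  (first piece 1, then r[6]=24)
r[8] = 32
r[9] = 36  (first piece 3, then r[6]=24)
Maximum revenue is 36.
Now minimize piece count subject to staying optimal: for each k, pieces[k] = 1 + min over i with p[i]+r[k−i]=r[k] of pieces[k−i].
pieces[6] = 2
pieces[7] = 3
pieces[8] = 1
pieces[9] = 3

3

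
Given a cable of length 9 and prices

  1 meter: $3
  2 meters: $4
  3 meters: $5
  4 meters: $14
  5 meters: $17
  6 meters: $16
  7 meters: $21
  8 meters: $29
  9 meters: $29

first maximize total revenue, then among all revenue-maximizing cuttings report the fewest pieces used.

2

Let r[k] be the best obtainable value from length k. For each k, try every first piece i and keep the best of price[i] + r[k−i].
r[1] = 3
r[2] = 6  (first piece 1, then r[1]=3)
r[3] = 9  (first piece 1, then r[2]=6)
r[4] = 14
r[5] = 17  (first piece 1, then r[4]=14)
r[6] = 20  (first piece 1, then r[5]=17)
r[7] = 23  (first piece 1, then r[6]=20)
r[8] = 29
r[9] = 32  (first piece 1, then r[8]=29)
Maximum revenue is $32.
Now minimize piece count subject to staying optimal: for each k, pieces[k] = 1 + min over i with p[i]+r[k−i]=r[k] of pieces[k−i].
pieces[6] = 2
pieces[7] = 3
pieces[8] = 1
pieces[9] = 2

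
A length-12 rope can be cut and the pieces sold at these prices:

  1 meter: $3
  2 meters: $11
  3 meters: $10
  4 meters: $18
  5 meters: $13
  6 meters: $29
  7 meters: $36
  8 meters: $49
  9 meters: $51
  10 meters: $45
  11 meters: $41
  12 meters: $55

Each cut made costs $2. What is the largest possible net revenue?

Let r[k] be the best obtainable value from length k. For each k, try every first piece i and keep the best of price[i] + r[k−i] minus the 2 cut fee when i<k.
r[1] = 3
r[2] = 11
r[3] = 12  (first piece 1, then r[2]=11)
r[4] = 20  (first piece 2, then r[2]=11)
r[5] = 21  (first piece 1, then r[4]=20)
r[6] = 29  (first piece 2, then r[4]=20)
r[7] = 36
r[8] = 49
r[9] = 51
r[10] = 58  (first piece 2, then r[8]=49)
r[11] = 60  (first piece 2, then r[9]=51)
r[12] = 67  (first piece 2, then r[10]=58)
One optimal plan: pieces 8 + 2 + 2 (2 cuts) → $71 − $4 = $67.

67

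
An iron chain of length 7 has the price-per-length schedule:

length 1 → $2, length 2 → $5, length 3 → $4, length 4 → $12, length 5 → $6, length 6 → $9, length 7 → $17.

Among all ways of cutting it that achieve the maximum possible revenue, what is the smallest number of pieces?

Let r[k] be the best obtainable value from length k. For each k, try every first piece i and keep the best of price[i] + r[k−i].
r[1] = 2
r[2] = max(2+2, 5+0) = 5
r[3] = max(2+5, 5+2, 4+0) = 7
r[4] = max(2+7, 5+5, 4+2, 12+0) = 12
r[5] = max(2+12, 5+7, 4+5, 12+2, 6+0) = 14
r[6] = max(2+14, 5+12, 4+7, 12+5, 6+2, 9+0) = 17
r[7] = max(2+17, 5+14, 4+12, …, 9+2, 17+0) = 19
Maximum revenue is $19.
Now minimize piece count subject to staying optimal: for each k, pieces[k] = 1 + min over i with p[i]+r[k−i]=r[k] of pieces[k−i].
pieces[4] = 1
pieces[5] = 2
pieces[6] = 2
pieces[7] = 3

3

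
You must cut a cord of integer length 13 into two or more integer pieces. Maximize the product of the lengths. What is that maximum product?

Let prod[k] be the best product for length k (with at least one cut). For each first piece i, the rest contributes max(k−i, prod[k−i]).
prod[2] = 1·max(1,0) = 1·1 = 1
prod[3] = max(1·2, 2·1) = 2
prod[4] = max(1·3, 2·2, 3·1) = 4
prod[5] = max(1·4, 2·3, 3·2, 4·1) = 6
prod[6] = max(1·6, 2·4, 3·3, 4·2, 5·1) = 9
prod[7] = max(1·9, 2·6, 3·4, 4·3, 5·2, 6·1) = 12
prod[8] = max(1·12, 2·9, 3·6, …, 6·2, 7·1) = 18
prod[9] = max(1·18, 2·12, 3·9, …, 7·2, 8·1) = 27
prod[10] = max(1·27, 2·18, 3·12, …, 8·2, 9·1) = 36
prod[11] = max(1·36, 2·27, 3·18, …, 9·2, 10·1) = 54
prod[12] = max(1·54, 2·36, 3·27, …, 10·2, 11·1) = 81
prod[13] = max(1·81, 2·54, 3·36, …, 11·2, 12·1) = 108
One optimal split: 3 + 3 + 3 + 2 + 2; product 3·3·3·2·2 = 108.

108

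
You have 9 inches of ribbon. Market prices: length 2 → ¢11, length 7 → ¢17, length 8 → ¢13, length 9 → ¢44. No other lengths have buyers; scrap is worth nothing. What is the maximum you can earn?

Let best[k] be the best obtainable value from length k. For each k, try every first piece i and keep the best of price[i] + best[k−i].
best[1] = 0
best[2] = 11
best[3] = 11
best[4] = 22  (first piece 2, then best[2]=11)
best[5] = 22
best[6] = 33  (first piece 2, then best[4]=22)
best[7] = max(11+22, 17+0) = 33
best[8] = max(11+33, 17+0, 13+0) = 44
best[9] = max(11+33, 17+11, 13+0, 44+0) = 44
One optimal cutting: pieces 2 + 2 + 2 + 2 with 1 inch of scrap → ¢44.

44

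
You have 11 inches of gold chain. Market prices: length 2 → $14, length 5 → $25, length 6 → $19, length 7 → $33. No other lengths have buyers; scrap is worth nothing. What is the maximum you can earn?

70

Build r[k] bottom-up: r[k] = max over allowed piece i of (p[i] + r[k−i]).
r[1] = 0
r[2] = 14
r[3] = 14
r[4] = 28  (first piece 2, then r[2]=14)
r[5] = max(14+14, 25+0) = 28
r[6] = max(14+28, 25+0, 19+0) = 42
r[7] = max(14+28, 25+14, 19+0, 33+0) = 42
r[8] = max(14+42, 25+14, 19+14, 33+0) = 56
r[9] = max(14+42, 25+28, 19+14, 33+14) = 56
r[10] = max(14+56, 25+28, 19+28, 33+14) = 70
r[11] = max(14+56, 25+42, 19+28, 33+28) = 70
One optimal cutting: pieces 2 + 2 + 2 + 2 + 2 with 1 inch of scrap → $70.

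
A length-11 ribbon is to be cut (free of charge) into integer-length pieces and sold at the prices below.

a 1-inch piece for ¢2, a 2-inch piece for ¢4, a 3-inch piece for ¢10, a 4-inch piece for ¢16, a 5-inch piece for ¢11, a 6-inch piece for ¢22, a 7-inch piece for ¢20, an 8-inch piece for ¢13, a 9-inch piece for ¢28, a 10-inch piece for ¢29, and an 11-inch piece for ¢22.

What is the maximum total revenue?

Let best[k] be the best obtainable value from length k. For each k, try every first piece i and keep the best of price[i] + best[k−i].
best[1] = 2
best[2] = 4  (first piece 1, then best[1]=2)
best[3] = 10
best[4] = 16
best[5] = 18  (first piece 1, then best[4]=16)
best[6] = 22
best[7] = 26  (first piece 3, then best[4]=16)
best[8] = 32  (first piece 4, then best[4]=16)
best[9] = 34  (first piece 1, then best[8]=32)
best[10] = 38  (first piece 4, then best[6]=22)
best[11] = 42  (first piece 3, then best[8]=32)
One optimal cutting: 4 + 4 + 3 → ¢16 + ¢16 + ¢10 = ¢42.

42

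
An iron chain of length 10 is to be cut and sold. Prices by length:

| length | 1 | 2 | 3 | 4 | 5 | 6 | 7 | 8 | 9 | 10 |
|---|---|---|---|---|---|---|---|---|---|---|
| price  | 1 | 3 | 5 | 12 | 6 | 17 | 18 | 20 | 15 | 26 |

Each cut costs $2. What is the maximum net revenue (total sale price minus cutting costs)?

Consider every possible first cut. net[k] is the best of p[i]+net[k−i] over all sellable i≤k, charging 2 whenever i<k.
net[1] = 1
net[2] = max(1+1-2, 3+0) = 3
net[3] = max(1+3-2, 3+1-2, 5+0) = 5
net[4] = max(1+5-2, 3+3-2, 5+1-2, 12+0) = 12
net[5] = max(1+12-2, 3+5-2, 5+3-2, 12+1-2, 6+0) = 11
net[6] = max(1+11-2, 3+12-2, 5+5-2, 12+3-2, 6+1-2, 17+0) = 17
net[7] = max(1+17-2, 3+11-2, 5+12-2, …, 17+1-2, 18+0) = 18
net[8] = max(1+18-2, 3+17-2, 5+11-2, …, 18+1-2, 20+0) = 22
net[9] = max(1+22-2, 3+18-2, 5+17-2, …, 20+1-2, 15+0) = 21
net[10] = max(1+21-2, 3+22-2, 5+18-2, …, 15+1-2, 26+0) = 27
One optimal plan: pieces 6 + 4 (1 cut) → $29 − $2 = $27.

27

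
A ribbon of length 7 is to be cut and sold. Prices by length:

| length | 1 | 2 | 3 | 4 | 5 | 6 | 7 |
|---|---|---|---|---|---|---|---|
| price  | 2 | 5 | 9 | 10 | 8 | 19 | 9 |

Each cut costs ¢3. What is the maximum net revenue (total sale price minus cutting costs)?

Consider every possible first cut. r[k] is the best of p[i]+r[k−i] over all sellable i≤k, charging 3 whenever i<k.
r[1] = 2
r[2] = max(2+2-3, 5+0) = 5
r[3] = max(2+5-3, 5+2-3, 9+0) = 9
r[4] = max(2+9-3, 5+5-3, 9+2-3, 10+0) = 10
r[5] = max(2+10-3, 5+9-3, 9+5-3, 10+2-3, 8+0) = 11
r[6] = max(2+11-3, 5+10-3, 9+9-3, 10+5-3, 8+2-3, 19+0) = 19
r[7] = max(2+19-3, 5+11-3, 9+10-3, …, 19+2-3, 9+0) = 18
One optimal plan: pieces 6 + 1 (1 cut) → ¢21 − ¢3 = ¢18.

18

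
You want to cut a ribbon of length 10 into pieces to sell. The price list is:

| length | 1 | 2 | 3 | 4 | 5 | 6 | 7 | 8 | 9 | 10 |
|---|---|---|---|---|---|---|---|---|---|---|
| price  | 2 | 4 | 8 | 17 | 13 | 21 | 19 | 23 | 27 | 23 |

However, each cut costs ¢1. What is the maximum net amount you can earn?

37

Build net[k] bottom-up: net[k] = max over allowed piece i of (p[i] + net[k−i]) − 1 per cut.
net[1] = 2
net[2] = max(2+2-1, 4+0) = 4
net[3] = max(2+4-1, 4+2-1, 8+0) = 8
net[4] = max(2+8-1, 4+4-1, 8+2-1, 17+0) = 17
net[5] = max(2+17-1, 4+8-1, 8+4-1, 17+2-1, 13+0) = 18
net[6] = max(2+18-1, 4+17-1, 8+8-1, 17+4-1, 13+2-1, 21+0) = 21
net[7] = max(2+21-1, 4+18-1, 8+17-1, …, 21+2-1, 19+0) = 24
net[8] = max(2+24-1, 4+21-1, 8+18-1, …, 19+2-1, 23+0) = 33
net[9] = max(2+33-1, 4+24-1, 8+21-1, …, 23+2-1, 27+0) = 34
net[10] = max(2+34-1, 4+33-1, 8+24-1, …, 27+2-1, 23+0) = 37
One optimal plan: pieces 6 + 4 (1 cut) → ¢38 − ¢1 = ¢37.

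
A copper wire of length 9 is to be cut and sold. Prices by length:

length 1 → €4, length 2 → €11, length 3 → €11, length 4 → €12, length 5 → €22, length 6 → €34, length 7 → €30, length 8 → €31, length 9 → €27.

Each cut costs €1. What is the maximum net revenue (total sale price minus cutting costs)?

Build r[k] bottom-up: r[k] = max over allowed piece i of (p[i] + r[k−i]) − 1 per cut.
r[1] = 4
r[2] = max(4+4-1, 11+0) = 11
r[3] = max(4+11-1, 11+4-1, 11+0) = 14
r[4] = max(4+14-1, 11+11-1, 11+4-1, 12+0) = 21
r[5] = max(4+21-1, 11+14-1, 11+11-1, 12+4-1, 22+0) = 24
r[6] = max(4+24-1, 11+21-1, 11+14-1, 12+11-1, 22+4-1, 34+0) = 34
r[7] = max(4+34-1, 11+24-1, 11+21-1, …, 34+4-1, 30+0) = 37
r[8] = max(4+37-1, 11+34-1, 11+24-1, …, 30+4-1, 31+0) = 44
r[9] = max(4+44-1, 11+37-1, 11+34-1, …, 31+4-1, 27+0) = 47
One optimal plan: pieces 6 + 2 + 1 (2 cuts) → €49 − €2 = €47.

47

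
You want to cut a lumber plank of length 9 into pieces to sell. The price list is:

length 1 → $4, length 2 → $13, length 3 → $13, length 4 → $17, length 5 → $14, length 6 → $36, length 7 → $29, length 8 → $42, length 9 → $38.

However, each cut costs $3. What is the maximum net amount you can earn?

47

Consider every possible first cut. v[k] is the best of p[i]+v[k−i] over all sellable i≤k, charging 3 whenever i<k.
v[1] = 4
v[2] = max(4+4-3, 13+0) = 13
v[3] = max(4+13-3, 13+4-3, 13+0) = 14
v[4] = max(4+14-3, 13+13-3, 13+4-3, 17+0) = 23
v[5] = max(4+23-3, 13+14-3, 13+13-3, 17+4-3, 14+0) = 24
v[6] = max(4+24-3, 13+23-3, 13+14-3, 17+13-3, 14+4-3, 36+0) = 36
v[7] = max(4+36-3, 13+24-3, 13+23-3, …, 36+4-3, 29+0) = 37
v[8] = max(4+37-3, 13+36-3, 13+24-3, …, 29+4-3, 42+0) = 46
v[9] = max(4+46-3, 13+37-3, 13+36-3, …, 42+4-3, 38+0) = 47
One optimal plan: pieces 6 + 2 + 1 (2 cuts) → $53 − $6 = $47.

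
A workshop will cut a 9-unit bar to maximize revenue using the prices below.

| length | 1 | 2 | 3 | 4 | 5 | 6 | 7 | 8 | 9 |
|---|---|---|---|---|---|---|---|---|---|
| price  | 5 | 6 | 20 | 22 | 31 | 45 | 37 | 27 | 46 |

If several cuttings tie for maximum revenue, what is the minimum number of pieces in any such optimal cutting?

2

Consider every possible first cut. r[k] is the best of p[i]+r[k−i] over all sellable i≤k.
r[1] = 5
r[2] = max(5+5, 6+0) = 10
r[3] = max(5+10, 6+5, 20+0) = 20
r[4] = max(5+20, 6+10, 20+5, 22+0) = 25
r[5] = max(5+25, 6+20, 20+10, 22+5, 31+0) = 31
r[6] = max(5+31, 6+25, 20+20, 22+10, 31+5, 45+0) = 45
r[7] = max(5+45, 6+31, 20+25, …, 45+5, 37+0) = 50
r[8] = max(5+50, 6+45, 20+31, …, 37+5, 27+0) = 55
r[9] = max(5+55, 6+50, 20+45, …, 27+5, 46+0) = 65
Maximum revenue is 65.
Now minimize piece count subject to staying optimal: for each k, pieces[k] = 1 + min over i with p[i]+r[k−i]=r[k] of pieces[k−i].
pieces[6] = 1
pieces[7] = 2
pieces[8] = 3
pieces[9] = 2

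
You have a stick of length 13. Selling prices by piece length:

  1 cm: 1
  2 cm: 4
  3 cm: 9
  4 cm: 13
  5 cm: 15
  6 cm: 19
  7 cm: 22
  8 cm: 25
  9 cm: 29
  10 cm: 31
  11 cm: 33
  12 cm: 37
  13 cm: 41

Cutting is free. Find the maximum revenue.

Let r[k] be the best obtainable value from length k. For each k, try every first piece i and keep the best of price[i] + r[k−i].
r[1] = 1
r[2] = 4
r[3] = 9
r[4] = 13
r[5] = 15
r[6] = 19
r[7] = 22  (first piece 3, then r[4]=13)
r[8] = 26  (first piece 4, then r[4]=13)
r[9] = 29
r[10] = 32  (first piece 4, then r[6]=19)
r[11] = 35  (first piece 3, then r[8]=26)
r[12] = 39  (first piece 4, then r[8]=26)
r[13] = 42  (first piece 4, then r[9]=29)
One optimal cutting: 9 + 4 → 29 + 13 = 42.

42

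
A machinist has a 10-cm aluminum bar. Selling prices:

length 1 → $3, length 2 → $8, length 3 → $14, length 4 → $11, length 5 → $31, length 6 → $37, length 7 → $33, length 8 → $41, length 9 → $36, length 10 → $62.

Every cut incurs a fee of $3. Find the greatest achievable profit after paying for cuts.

62

Consider every possible first cut. r[k] is the best of p[i]+r[k−i] over all sellable i≤k, charging 3 whenever i<k.
r[1] = 3
r[2] = max(3+3-3, 8+0) = 8
r[3] = max(3+8-3, 8+3-3, 14+0) = 14
r[4] = max(3+14-3, 8+8-3, 14+3-3, 11+0) = 14
r[5] = max(3+14-3, 8+14-3, 14+8-3, 11+3-3, 31+0) = 31
r[6] = max(3+31-3, 8+14-3, 14+14-3, 11+8-3, 31+3-3, 37+0) = 37
r[7] = max(3+37-3, 8+31-3, 14+14-3, …, 37+3-3, 33+0) = 37
r[8] = max(3+37-3, 8+37-3, 14+31-3, …, 33+3-3, 41+0) = 42
r[9] = max(3+42-3, 8+37-3, 14+37-3, …, 41+3-3, 36+0) = 48
r[10] = max(3+48-3, 8+42-3, 14+37-3, …, 36+3-3, 62+0) = 62
Best is to make no cuts and sell whole for $62.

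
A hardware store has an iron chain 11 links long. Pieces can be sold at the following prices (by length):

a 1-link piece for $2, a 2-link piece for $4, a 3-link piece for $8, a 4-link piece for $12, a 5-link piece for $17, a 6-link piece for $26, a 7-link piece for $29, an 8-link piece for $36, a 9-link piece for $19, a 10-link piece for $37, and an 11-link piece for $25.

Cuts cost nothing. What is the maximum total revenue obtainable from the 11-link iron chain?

Let R[k] be the best obtainable value from length k. For each k, try every first piece i and keep the best of price[i] + R[k−i].
R[1] = 2
R[2] = max(2+2, 4+0) = 4
R[3] = max(2+4, 4+2, 8+0) = 8
R[4] = max(2+8, 4+4, 8+2, 12+0) = 12
R[5] = max(2+12, 4+8, 8+4, 12+2, 17+0) = 17
R[6] = max(2+17, 4+12, 8+8, 12+4, 17+2, 26+0) = 26
R[7] = max(2+26, 4+17, 8+12, …, 26+2, 29+0) = 29
R[8] = max(2+29, 4+26, 8+17, …, 29+2, 36+0) = 36
R[9] = max(2+36, 4+29, 8+26, …, 36+2, 19+0) = 38
R[10] = max(2+38, 4+36, 8+29, …, 19+2, 37+0) = 40
R[11] = max(2+40, 4+38, 8+36, …, 37+2, 25+0) = 44
One optimal cutting: 8 + 3 → $36 + $8 = $44.

44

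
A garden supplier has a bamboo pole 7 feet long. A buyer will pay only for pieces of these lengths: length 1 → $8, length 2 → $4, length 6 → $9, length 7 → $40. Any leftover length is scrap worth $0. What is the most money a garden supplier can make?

Consider every possible first cut. r[k] is the best of p[i]+r[k−i] over all sellable i≤k.
r[1] = 8
r[2] = max(8+8, 4+0) = 16
r[3] = max(8+16, 4+8) = 24
r[4] = max(8+24, 4+16) = 32
r[5] = max(8+32, 4+24) = 40
r[6] = max(8+40, 4+32, 9+0) = 48
r[7] = max(8+48, 4+40, 9+8, 40+0) = 56
One optimal cutting: 1 + 1 + 1 + 1 + 1 + 1 + 1 → $56.

56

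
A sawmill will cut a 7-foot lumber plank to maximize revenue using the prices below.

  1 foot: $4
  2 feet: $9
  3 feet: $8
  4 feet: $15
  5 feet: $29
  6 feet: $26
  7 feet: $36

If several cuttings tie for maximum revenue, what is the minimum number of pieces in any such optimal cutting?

2

Let r[k] be the best obtainable value from length k. For each k, try every first piece i and keep the best of price[i] + r[k−i].
r[1] = 4
r[2] = max(4+4, 9+0) = 9
r[3] = max(4+9, 9+4, 8+0) = 13
r[4] = max(4+13, 9+9, 8+4, 15+0) = 18
r[5] = max(4+18, 9+13, 8+9, 15+4, 29+0) = 29
r[6] = max(4+29, 9+18, 8+13, 15+9, 29+4, 26+0) = 33
r[7] = max(4+33, 9+29, 8+18, …, 26+4, 36+0) = 38
Maximum revenue is $38.
Now minimize piece count subject to staying optimal: for each k, pieces[k] = 1 + min over i with p[i]+r[k−i]=r[k] of pieces[k−i].
pieces[4] = 2
pieces[5] = 1
pieces[6] = 2
pieces[7] = 2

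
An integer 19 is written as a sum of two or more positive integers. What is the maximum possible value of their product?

Define P[k] = max over 1≤i<k of i · max(k−i, P[k−i]); the inner max lets the remainder stay uncut if that's better.
P[2] = 1×max(1,0) = 1×1 = 1
P[3] = 1×max(2,1) = 1×2 = 2
P[4] = 2×max(2,1) = 2×2 = 4
P[5] = 2×max(3,2) = 2×3 = 6
P[6] = 3×max(3,2) = 3×3 = 9
P[7] = 2×max(5,6) = 2×6 = 12
P[8] = 2×max(6,9) = 2×9 = 18
P[9] = 3×max(6,9) = 3×9 = 27
P[10] = 2×max(8,18) = 2×18 = 36
P[11] = 2×max(9,27) = 2×27 = 54
P[12] = 3×max(9,27) = 3×27 = 81
P[13] = 2×max(11,54) = 2×54 = 108
P[14] = 2×max(12,81) = 2×81 = 162
P[15] = 3×max(12,81) = 3×81 = 243
P[16] = 2×max(14,162) = 2×162 = 324
P[17] = 2×max(15,243) = 2×243 = 486
P[18] = 3×max(15,243) = 3×243 = 729
P[19] = 2×max(17,486) = 2×486 = 972
One optimal split: 3 + 3 + 3 + 3 + 3 + 2 + 2; product 3×3×3×3×3×2×2 = 972.

972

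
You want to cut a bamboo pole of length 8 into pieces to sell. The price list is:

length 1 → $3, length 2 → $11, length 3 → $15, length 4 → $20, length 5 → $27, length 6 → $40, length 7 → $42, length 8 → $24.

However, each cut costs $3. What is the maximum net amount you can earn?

Let v[k] be the best obtainable value from length k. For each k, try every first piece i and keep the best of price[i] + v[k−i] minus the 3 cut fee when i<k.
v[1] = 3
v[2] = 11
v[3] = 15
v[4] = 20
v[5] = 27
v[6] = 40
v[7] = 42
v[8] = 48  (first piece 2, then v[6]=40)
One optimal plan: pieces 6 + 2 (1 cut) → $51 − $3 = $48.

48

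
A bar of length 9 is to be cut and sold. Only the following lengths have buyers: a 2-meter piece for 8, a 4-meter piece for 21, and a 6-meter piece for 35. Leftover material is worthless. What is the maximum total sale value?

43

Consider every possible first cut. r[k] is the best of p[i]+r[k−i] over all sellable i≤k.
r[1] = 0
r[2] = 8
r[3] = 8
r[4] = max(8+8, 21+0) = 21
r[5] = max(8+8, 21+0) = 21
r[6] = max(8+21, 21+8, 35+0) = 35
r[7] = max(8+21, 21+8, 35+0) = 35
r[8] = max(8+35, 21+21, 35+8) = 43
r[9] = max(8+35, 21+21, 35+8) = 43
One optimal cutting: pieces 6 + 2 with 1 meter of scrap → 43.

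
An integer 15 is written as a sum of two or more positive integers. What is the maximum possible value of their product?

243

Define g[k] = max over 1≤i<k of i · max(k−i, g[k−i]); the inner max lets the remainder stay uncut if that's better.
g[2] = 1·max(1,0) = 1·1 = 1
g[3] = 1·max(2,1) = 1·2 = 2
g[4] = 2·max(2,1) = 2·2 = 4
g[5] = 2·max(3,2) = 2·3 = 6
g[6] = 3·max(3,2) = 3·3 = 9
g[7] = 2·max(5,6) = 2·6 = 12
g[8] = 2·max(6,9) = 2·9 = 18
g[9] = 3·max(6,9) = 3·9 = 27
g[10] = 2·max(8,18) = 2·18 = 36
g[11] = 2·max(9,27) = 2·27 = 54
g[12] = 3·max(9,27) = 3·27 = 81
g[13] = 2·max(11,54) = 2·54 = 108
g[14] = 2·max(12,81) = 2·81 = 162
g[15] = 3·max(12,81) = 3·81 = 243
One optimal split: 3 + 3 + 3 + 3 + 3; product 3·3·3·3·3 = 243.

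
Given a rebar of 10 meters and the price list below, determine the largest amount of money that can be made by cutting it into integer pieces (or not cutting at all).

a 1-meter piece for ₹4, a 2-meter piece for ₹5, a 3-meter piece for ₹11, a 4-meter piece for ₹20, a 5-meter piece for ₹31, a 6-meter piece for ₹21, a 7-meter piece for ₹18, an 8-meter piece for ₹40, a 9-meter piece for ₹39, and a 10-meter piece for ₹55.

Consider every possible first cut. v[k] is the best of p[i]+v[k−i] over all sellable i≤k.
v[1] = 4
v[2] = 8  (first piece 1, then v[1]=4)
v[3] = 12  (first piece 1, then v[2]=8)
v[4] = 20
v[5] = 31
v[6] = 35  (first piece 1, then v[5]=31)
v[7] = 39  (first piece 1, then v[6]=35)
v[8] = 43  (first piece 1, then v[7]=39)
v[9] = 51  (first piece 4, then v[5]=31)
v[10] = 62  (first piece 5, then v[5]=31)
One optimal cutting: 5 + 5 → ₹31 + ₹31 = ₹62.

62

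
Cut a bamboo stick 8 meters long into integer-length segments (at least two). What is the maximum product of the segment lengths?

Let P[k] be the best product for length k (with at least one cut). For each first piece i, the rest contributes max(k−i, P[k−i]).
P[2] = 1·max(1,0) = 1·1 = 1
P[3] = max(1·2, 2·1) = 2
P[4] = max(1·3, 2·2, 3·1) = 4
P[5] = max(1·4, 2·3, 3·2, 4·1) = 6
P[6] = max(1·6, 2·4, 3·3, 4·2, 5·1) = 9
P[7] = max(1·9, 2·6, 3·4, 4·3, 5·2, 6·1) = 12
P[8] = max(1·12, 2·9, 3·6, …, 6·2, 7·1) = 18
One optimal split: 3 + 3 + 2; product 3·3·2 = 18.

18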